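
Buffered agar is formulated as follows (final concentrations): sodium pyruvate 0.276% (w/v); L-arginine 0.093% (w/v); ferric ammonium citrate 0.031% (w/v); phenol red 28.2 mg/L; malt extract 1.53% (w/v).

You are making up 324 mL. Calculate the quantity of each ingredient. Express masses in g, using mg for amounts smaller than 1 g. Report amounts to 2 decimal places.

Target volume = 324 mL = 0.324 L.
sodium pyruvate: 0.276 g per 100 mL × 324 mL ÷ 100 = 0.89424 g = 894.24 mg
L-arginine: 0.093% w/v = 0.93 g/L → 0.93 × 0.324 L = 0.30132 g = 301.32 mg
ferric ammonium citrate: 0.031 g per 100 mL × 324 mL ÷ 100 = 0.10044 g = 100.44 mg
phenol red: 28.2 mg/L × 0.324 L = 9.14 mg
malt extract: 1.53% w/v = 15.3 g/L → 15.3 × 0.324 L = 4.96 g

sodium pyruvate 894.24 mg; L-arginine 301.32 mg; ferric ammonium citrate 100.44 mg; phenol red 9.14 mg; malt extract 4.96 g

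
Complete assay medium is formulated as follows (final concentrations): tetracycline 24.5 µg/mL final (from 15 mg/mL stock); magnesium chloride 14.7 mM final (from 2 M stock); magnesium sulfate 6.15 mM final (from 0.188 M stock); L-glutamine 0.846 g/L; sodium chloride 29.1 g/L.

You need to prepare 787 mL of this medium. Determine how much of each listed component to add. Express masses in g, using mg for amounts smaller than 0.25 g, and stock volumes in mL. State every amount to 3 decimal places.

Working volume: 787 mL = 0.787 L.
tetracycline: V = C2·V2/C1 = 24.5 µg/mL × 787 mL ÷ 15000 µg/mL = 1.285 mL
magnesium chloride: V = C2·V2/C1 = 14.7 mM × 787 mL ÷ 2000 mM = 5.784 mL
magnesium sulfate: C1V1 = C2V2 → 6.15 mM × 787 mL ÷ 188 mM = 25.745 mL
L-glutamine: 0.846 g/L × 0.787 L = 0.666 g
sodium chloride: 29.1 g/L × 0.787 L = 22.902 g

tetracycline 1.285 mL; magnesium chloride 5.784 mL; magnesium sulfate 25.745 mL; L-glutamine 0.666 g; sodium chloride 22.902 g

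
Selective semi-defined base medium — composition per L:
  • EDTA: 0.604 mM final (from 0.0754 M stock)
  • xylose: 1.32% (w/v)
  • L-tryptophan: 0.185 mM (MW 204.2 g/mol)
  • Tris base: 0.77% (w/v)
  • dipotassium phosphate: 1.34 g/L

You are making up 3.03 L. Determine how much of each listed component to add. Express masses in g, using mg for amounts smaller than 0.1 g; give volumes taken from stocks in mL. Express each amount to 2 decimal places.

Working volume: 3.03 L.
EDTA: C1V1 = C2V2 → 0.604 mM × 3030 mL ÷ 75.4 mM = 24.27 mL
xylose: 1.32 g per 100 mL × 3030 mL ÷ 100 = 40.00 g
L-tryptophan: 0.185 mmol/L × 204.2 g/mol × 3.03 L ÷ 1000 = 0.11 g
Tris base: 0.77% w/v = 7.7 g/L → 7.7 × 3.03 L = 23.33 g
dipotassium phosphate: 1.34 g/L × 3.03 L = 4.06 g

EDTA 24.27 mL; xylose 40.00 g; L-tryptophan 0.11 g; Tris base 23.33 g; dipotassium phosphate 4.06 g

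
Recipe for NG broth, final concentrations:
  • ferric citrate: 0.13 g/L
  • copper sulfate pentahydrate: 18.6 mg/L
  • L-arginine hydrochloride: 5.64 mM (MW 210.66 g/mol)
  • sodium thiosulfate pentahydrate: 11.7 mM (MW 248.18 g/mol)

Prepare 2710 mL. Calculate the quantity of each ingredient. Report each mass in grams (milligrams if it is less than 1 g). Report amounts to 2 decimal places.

Working volume: 2710 mL = 2.71 L.
ferric citrate: 0.13 g/L × 2.71 L = 0.3523 g = 352.30 mg
copper sulfate pentahydrate: 18.6 mg/L × 2.71 L = 50.41 mg
L-arginine hydrochloride: 5.64 mmol/L × 210.66 g/mol × 2.71 L ÷ 1000 = 3.22 g
sodium thiosulfate pentahydrate: 11.7 mmol/L × 248.18 g/mol × 2.71 L ÷ 1000 = 7.87 g

ferric citrate 352.30 mg; copper sulfate pentahydrate 50.41 mg; L-arginine hydrochloride 3.22 g; sodium thiosulfate pentahydrate 7.87 g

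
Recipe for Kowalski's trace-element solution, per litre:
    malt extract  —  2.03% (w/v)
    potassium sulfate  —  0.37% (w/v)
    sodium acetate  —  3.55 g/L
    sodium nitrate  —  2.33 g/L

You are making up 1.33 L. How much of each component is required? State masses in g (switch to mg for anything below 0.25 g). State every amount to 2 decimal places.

Working volume: 1.33 L.
malt extract: 2.03% w/v = 20.3 g/L → 20.3 × 1.33 L = 27.00 g
potassium sulfate: 0.37% w/v = 3.7 g/L → 3.7 × 1.33 L = 4.92 g
sodium acetate: 3.55 g/L × 1.33 L = 4.72 g
sodium nitrate: 2.33 g/L × 1.33 L = 3.10 g

malt extract 27.00 g; potassium sulfate 4.92 g; sodium acetate 4.72 g; sodium nitrate 3.10 g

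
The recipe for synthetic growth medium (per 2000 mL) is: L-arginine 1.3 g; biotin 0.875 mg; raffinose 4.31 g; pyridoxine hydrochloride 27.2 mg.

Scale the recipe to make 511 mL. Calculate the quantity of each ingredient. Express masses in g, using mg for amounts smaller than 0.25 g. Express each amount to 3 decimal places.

Ratio of target to recipe volume: 511 / 2000 = 0.2555.
L-arginine: 1.3 g × (511 mL / 2000 mL) = 0.332 g
biotin: 0.875 mg × (511 mL / 2000 mL) = 0.224 mg
raffinose: 4.31 g × (511 mL / 2000 mL) = 1.101 g
pyridoxine hydrochloride: 27.2 mg × (511 mL / 2000 mL) = 6.950 mg

L-arginine 0.332 g; biotin 0.224 mg; raffinose 1.101 g; pyridoxine hydrochloride 6.950 mg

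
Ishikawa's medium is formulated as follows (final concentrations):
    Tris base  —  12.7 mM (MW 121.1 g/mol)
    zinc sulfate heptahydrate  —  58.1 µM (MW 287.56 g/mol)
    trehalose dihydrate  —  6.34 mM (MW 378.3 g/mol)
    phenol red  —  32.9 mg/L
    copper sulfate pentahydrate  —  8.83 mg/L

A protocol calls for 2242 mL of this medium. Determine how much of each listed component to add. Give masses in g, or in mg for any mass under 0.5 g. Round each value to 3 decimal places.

Tris base 3.448 g; zinc sulfate heptahydrate 37.458 mg; trehalose dihydrate 5.377 g; phenol red 73.762 mg; copper sulfate pentahydrate 19.797 mg

Working volume: 2242 mL = 2.242 L.
Tris base: 12.7 mmol/L × 121.1 g/mol × 2.242 L ÷ 1000 = 3.448 g
zinc sulfate heptahydrate: 58.1 µmol/L × 287.56 g/mol × 2.242 L ÷ 1000 = 37.458 mg
trehalose dihydrate: 6.34 mmol/L × 378.3 g/mol × 2.242 L ÷ 1000 = 5.377 g
phenol red: 32.9 mg/L × 2.242 L = 73.762 mg
copper sulfate pentahydrate: 8.83 mg/L × 2.242 L = 19.797 mg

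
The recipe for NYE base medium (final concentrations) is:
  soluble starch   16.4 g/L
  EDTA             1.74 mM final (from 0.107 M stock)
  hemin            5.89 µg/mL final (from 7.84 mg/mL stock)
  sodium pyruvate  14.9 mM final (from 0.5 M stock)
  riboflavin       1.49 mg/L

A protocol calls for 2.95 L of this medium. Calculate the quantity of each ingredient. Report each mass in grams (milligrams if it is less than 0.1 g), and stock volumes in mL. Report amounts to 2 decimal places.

Working volume: 2.95 L.
soluble starch: 16.4 g/L × 2.95 L = 48.38 g
EDTA: C1V1 = C2V2 → 1.74 mM × 2950 mL ÷ 107 mM = 47.97 mL
hemin: dilute stock: 5.89 µg/mL × 2950 mL ÷ 7840 µg/mL = 2.22 mL
sodium pyruvate: dilute stock: 14.9 mM × 2950 mL ÷ 500 mM = 87.91 mL
riboflavin: 1.49 mg/L × 2.95 L = 4.40 mg

soluble starch 48.38 g; EDTA 47.97 mL; hemin 2.22 mL; sodium pyruvate 87.91 mL; riboflavin 4.40 mg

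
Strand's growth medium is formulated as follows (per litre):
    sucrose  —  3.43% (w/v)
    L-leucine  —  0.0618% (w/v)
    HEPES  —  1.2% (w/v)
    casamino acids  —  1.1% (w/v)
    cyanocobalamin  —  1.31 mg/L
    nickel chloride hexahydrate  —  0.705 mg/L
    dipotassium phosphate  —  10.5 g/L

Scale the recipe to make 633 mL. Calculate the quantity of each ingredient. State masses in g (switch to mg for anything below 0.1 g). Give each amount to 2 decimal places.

sucrose 21.71 g; L-leucine 0.39 g; HEPES 7.60 g; casamino acids 6.96 g; cyanocobalamin 0.83 mg; nickel chloride hexahydrate 0.45 mg; dipotassium phosphate 6.65 g

Scale factor relative to 1 L: 0.633.
sucrose: 3.43% w/v = 34.3 g/L → 34.3 × 0.633 L = 21.71 g
L-leucine: 0.0618% w/v = 0.618 g/L → 0.618 × 0.633 L = 0.39 g
HEPES: 1.2% w/v = 12 g/L → 12 × 0.633 L = 7.60 g
casamino acids: 1.1% w/v = 11 g/L → 11 × 0.633 L = 6.96 g
cyanocobalamin: 1.31 mg/L × 0.633 L = 0.83 mg
nickel chloride hexahydrate: 0.705 mg/L × 0.633 L = 0.45 mg
dipotassium phosphate: 10.5 g/L × 0.633 L = 6.65 g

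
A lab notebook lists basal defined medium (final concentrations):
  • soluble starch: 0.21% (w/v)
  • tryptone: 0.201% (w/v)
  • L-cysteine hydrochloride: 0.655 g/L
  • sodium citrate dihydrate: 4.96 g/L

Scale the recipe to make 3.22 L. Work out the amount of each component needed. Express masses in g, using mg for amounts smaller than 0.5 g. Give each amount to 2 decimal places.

soluble starch 6.76 g; tryptone 6.47 g; L-cysteine hydrochloride 2.11 g; sodium citrate dihydrate 15.97 g

Scale factor relative to 1 L: 3.22.
soluble starch: 0.21% w/v = 2.1 g/L → 2.1 × 3.22 L = 6.76 g
tryptone: 0.201% w/v = 2.01 g/L → 2.01 × 3.22 L = 6.47 g
L-cysteine hydrochloride: 0.655 g/L × 3.22 L = 2.11 g
sodium citrate dihydrate: 4.96 g/L × 3.22 L = 15.97 g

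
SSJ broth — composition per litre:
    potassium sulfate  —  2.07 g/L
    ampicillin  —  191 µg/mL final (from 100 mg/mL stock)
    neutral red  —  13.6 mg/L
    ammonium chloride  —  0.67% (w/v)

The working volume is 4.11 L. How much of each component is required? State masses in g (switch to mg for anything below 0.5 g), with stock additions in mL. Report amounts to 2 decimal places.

Scale factor relative to 1 L: 4.11.
potassium sulfate: 2.07 g/L × 4.11 L = 8.51 g
ampicillin: V = C2·V2/C1 = 191 µg/mL × 4110 mL ÷ 100000 µg/mL = 7.85 mL
neutral red: 13.6 mg/L × 4.11 L = 55.90 mg
ammonium chloride: 0.67% w/v = 6.7 g/L → 6.7 × 4.11 L = 27.54 g

potassium sulfate 8.51 g; ampicillin 7.85 mL; neutral red 55.90 mg; ammonium chloride 27.54 g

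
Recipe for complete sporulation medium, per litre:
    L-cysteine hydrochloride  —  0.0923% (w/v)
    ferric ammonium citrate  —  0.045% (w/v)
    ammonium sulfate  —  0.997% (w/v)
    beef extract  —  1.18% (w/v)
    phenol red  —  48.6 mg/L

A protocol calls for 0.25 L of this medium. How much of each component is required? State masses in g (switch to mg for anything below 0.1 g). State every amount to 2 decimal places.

L-cysteine hydrochloride 0.23 g; ferric ammonium citrate 0.11 g; ammonium sulfate 2.49 g; beef extract 2.95 g; phenol red 12.15 mg

Scale factor relative to 1 L: 0.25.
L-cysteine hydrochloride: 0.0923% w/v = 0.923 g/L → 0.923 × 0.25 L = 0.23 g
ferric ammonium citrate: 0.045% w/v = 0.45 g/L → 0.45 × 0.25 L = 0.11 g
ammonium sulfate: 0.997% w/v = 9.97 g/L → 9.97 × 0.25 L = 2.49 g
beef extract: 1.18% w/v = 11.8 g/L → 11.8 × 0.25 L = 2.95 g
phenol red: 48.6 mg/L × 0.25 L = 12.15 mg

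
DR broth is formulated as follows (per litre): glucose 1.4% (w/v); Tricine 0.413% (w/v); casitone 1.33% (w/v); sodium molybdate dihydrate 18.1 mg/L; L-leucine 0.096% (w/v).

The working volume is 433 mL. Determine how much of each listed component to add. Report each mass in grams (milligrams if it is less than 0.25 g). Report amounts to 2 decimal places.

Scale factor relative to 1 L: 0.433.
glucose: 1.4 g per 100 mL × 433 mL ÷ 100 = 6.06 g
Tricine: 0.413 g per 100 mL × 433 mL ÷ 100 = 1.79 g
casitone: 1.33% w/v = 13.3 g/L → 13.3 × 0.433 L = 5.76 g
sodium molybdate dihydrate: 18.1 mg/L × 0.433 L = 7.84 mg
L-leucine: 0.096 g per 100 mL × 433 mL ÷ 100 = 0.42 g

glucose 6.06 g; Tricine 1.79 g; casitone 5.76 g; sodium molybdate dihydrate 7.84 mg; L-leucine 0.42 g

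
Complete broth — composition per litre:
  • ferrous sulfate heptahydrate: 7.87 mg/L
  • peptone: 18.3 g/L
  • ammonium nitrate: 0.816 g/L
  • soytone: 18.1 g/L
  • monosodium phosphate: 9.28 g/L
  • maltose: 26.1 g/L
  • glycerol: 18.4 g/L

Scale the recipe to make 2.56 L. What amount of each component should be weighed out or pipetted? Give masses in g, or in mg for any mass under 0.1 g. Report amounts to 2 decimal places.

ferrous sulfate heptahydrate 20.15 mg; peptone 46.85 g; ammonium nitrate 2.09 g; soytone 46.34 g; monosodium phosphate 23.76 g; maltose 66.82 g; glycerol 47.10 g

Scale factor relative to 1 L: 2.56.
ferrous sulfate heptahydrate: 7.87 mg/L × 2.56 L = 20.15 mg
peptone: 18.3 g/L × 2.56 L = 46.85 g
ammonium nitrate: 0.816 g/L × 2.56 L = 2.09 g
soytone: 18.1 g/L × 2.56 L = 46.34 g
monosodium phosphate: 9.28 g/L × 2.56 L = 23.76 g
maltose: 26.1 g/L × 2.56 L = 66.82 g
glycerol: 18.4 g/L × 2.56 L = 47.10 g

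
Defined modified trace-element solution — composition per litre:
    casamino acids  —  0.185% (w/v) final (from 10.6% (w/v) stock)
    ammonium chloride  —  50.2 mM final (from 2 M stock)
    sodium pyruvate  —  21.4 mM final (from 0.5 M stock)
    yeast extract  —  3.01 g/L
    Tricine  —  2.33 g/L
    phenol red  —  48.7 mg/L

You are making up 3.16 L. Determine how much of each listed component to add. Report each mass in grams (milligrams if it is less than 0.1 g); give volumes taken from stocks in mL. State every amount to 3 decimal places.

casamino acids 55.151 mL; ammonium chloride 79.316 mL; sodium pyruvate 135.248 mL; yeast extract 9.512 g; Tricine 7.363 g; phenol red 0.154 g

Scale factor relative to 1 L: 3.16.
casamino acids: V = C2·V2/C1 = 0.185% ÷ 10.6% × 3160 mL = 55.151 mL
ammonium chloride: V = C2·V2/C1 = 50.2 mM × 3160 mL ÷ 2000 mM = 79.316 mL
sodium pyruvate: C1V1 = C2V2 → 21.4 mM × 3160 mL ÷ 500 mM = 135.248 mL
yeast extract: 3.01 g/L × 3.16 L = 9.512 g
Tricine: 2.33 g/L × 3.16 L = 7.363 g
phenol red: 48.7 mg/L × 3.16 L = 153.892 mg = 0.154 g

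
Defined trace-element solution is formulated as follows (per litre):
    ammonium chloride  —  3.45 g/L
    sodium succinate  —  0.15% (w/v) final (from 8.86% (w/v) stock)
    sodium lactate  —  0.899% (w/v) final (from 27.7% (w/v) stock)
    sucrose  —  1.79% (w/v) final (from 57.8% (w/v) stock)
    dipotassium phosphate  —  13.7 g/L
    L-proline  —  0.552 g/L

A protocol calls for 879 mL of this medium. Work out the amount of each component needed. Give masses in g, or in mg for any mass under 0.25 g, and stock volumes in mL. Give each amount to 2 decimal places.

ammonium chloride 3.03 g; sodium succinate 14.88 mL; sodium lactate 28.53 mL; sucrose 27.22 mL; dipotassium phosphate 12.04 g; L-proline 0.49 g

Working volume: 879 mL = 0.879 L.
ammonium chloride: 3.45 g/L × 0.879 L = 3.03 g
sodium succinate: dilute stock: 0.15% ÷ 8.86% × 879 mL = 14.88 mL
sodium lactate: C1V1 = C2V2 → 0.899% ÷ 27.7% × 879 mL = 28.53 mL
sucrose: dilute stock: 1.79% ÷ 57.8% × 879 mL = 27.22 mL
dipotassium phosphate: 13.7 g/L × 0.879 L = 12.04 g
L-proline: 0.552 g/L × 0.879 L = 0.49 g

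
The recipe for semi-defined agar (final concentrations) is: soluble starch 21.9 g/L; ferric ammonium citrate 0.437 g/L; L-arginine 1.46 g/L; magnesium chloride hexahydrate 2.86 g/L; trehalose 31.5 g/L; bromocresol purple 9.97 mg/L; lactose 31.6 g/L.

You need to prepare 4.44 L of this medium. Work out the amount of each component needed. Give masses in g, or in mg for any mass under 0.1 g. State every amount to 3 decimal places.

Working volume: 4.44 L.
soluble starch: 21.9 g/L × 4.44 L = 97.236 g
ferric ammonium citrate: 0.437 g/L × 4.44 L = 1.940 g
L-arginine: 1.46 g/L × 4.44 L = 6.482 g
magnesium chloride hexahydrate: 2.86 g/L × 4.44 L = 12.698 g
trehalose: 31.5 g/L × 4.44 L = 139.860 g
bromocresol purple: 9.97 mg/L × 4.44 L = 44.267 mg
lactose: 31.6 g/L × 4.44 L = 140.304 g

soluble starch 97.236 g; ferric ammonium citrate 1.940 g; L-arginine 6.482 g; magnesium chloride hexahydrate 12.698 g; trehalose 139.860 g; bromocresol purple 44.267 mg; lactose 140.304 g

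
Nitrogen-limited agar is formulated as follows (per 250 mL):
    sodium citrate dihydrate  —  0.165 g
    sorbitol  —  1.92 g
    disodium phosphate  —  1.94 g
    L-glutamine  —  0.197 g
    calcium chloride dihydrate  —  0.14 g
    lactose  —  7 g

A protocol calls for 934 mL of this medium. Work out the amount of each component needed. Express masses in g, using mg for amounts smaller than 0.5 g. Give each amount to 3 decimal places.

sodium citrate dihydrate 0.616 g; sorbitol 7.173 g; disodium phosphate 7.248 g; L-glutamine 0.736 g; calcium chloride dihydrate 0.523 g; lactose 26.152 g

Ratio of target to recipe volume: 934 / 250 = 3.736.
sodium citrate dihydrate: 0.165 g × (934 mL / 250 mL) = 0.616 g
sorbitol: 1.92 g × (934 mL / 250 mL) = 7.173 g
disodium phosphate: 1.94 g × (934 mL / 250 mL) = 7.248 g
L-glutamine: 0.197 g × (934 mL / 250 mL) = 0.736 g
calcium chloride dihydrate: 0.14 g × (934 mL / 250 mL) = 0.523 g
lactose: 7 g × (934 mL / 250 mL) = 26.152 g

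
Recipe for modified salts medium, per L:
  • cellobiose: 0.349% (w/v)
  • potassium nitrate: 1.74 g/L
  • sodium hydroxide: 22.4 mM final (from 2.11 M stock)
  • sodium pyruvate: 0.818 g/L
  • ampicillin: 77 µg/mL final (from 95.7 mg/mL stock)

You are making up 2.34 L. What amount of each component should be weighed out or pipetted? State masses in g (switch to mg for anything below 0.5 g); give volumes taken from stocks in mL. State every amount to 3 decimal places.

cellobiose 8.167 g; potassium nitrate 4.072 g; sodium hydroxide 24.842 mL; sodium pyruvate 1.914 g; ampicillin 1.883 mL

Scale factor relative to 1 L: 2.34.
cellobiose: 0.349 g per 100 mL × 2340 mL ÷ 100 = 8.167 g
potassium nitrate: 1.74 g/L × 2.34 L = 4.072 g
sodium hydroxide: C1V1 = C2V2 → 22.4 mM × 2340 mL ÷ 2110 mM = 24.842 mL
sodium pyruvate: 0.818 g/L × 2.34 L = 1.914 g
ampicillin: dilute stock: 77 µg/mL × 2340 mL ÷ 95700 µg/mL = 1.883 mL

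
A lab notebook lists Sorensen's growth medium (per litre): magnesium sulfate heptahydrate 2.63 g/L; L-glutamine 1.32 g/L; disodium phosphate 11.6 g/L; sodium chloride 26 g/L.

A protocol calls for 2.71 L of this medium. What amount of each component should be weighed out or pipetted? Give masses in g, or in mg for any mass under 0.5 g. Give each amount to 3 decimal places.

magnesium sulfate heptahydrate 7.127 g; L-glutamine 3.577 g; disodium phosphate 31.436 g; sodium chloride 70.460 g

Scale factor relative to 1 L: 2.71.
magnesium sulfate heptahydrate: 2.63 g/L × 2.71 L = 7.127 g
L-glutamine: 1.32 g/L × 2.71 L = 3.577 g
disodium phosphate: 11.6 g/L × 2.71 L = 31.436 g
sodium chloride: 26 g/L × 2.71 L = 70.460 g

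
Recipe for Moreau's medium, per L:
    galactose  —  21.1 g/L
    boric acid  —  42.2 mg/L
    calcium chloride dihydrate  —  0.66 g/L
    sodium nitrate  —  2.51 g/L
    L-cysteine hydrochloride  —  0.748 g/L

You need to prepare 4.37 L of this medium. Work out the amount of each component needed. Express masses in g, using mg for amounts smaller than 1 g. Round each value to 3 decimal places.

galactose 92.207 g; boric acid 184.414 mg; calcium chloride dihydrate 2.884 g; sodium nitrate 10.969 g; L-cysteine hydrochloride 3.269 g

Scale factor relative to 1 L: 4.37.
galactose: 21.1 g/L × 4.37 L = 92.207 g
boric acid: 42.2 mg/L × 4.37 L = 184.414 mg
calcium chloride dihydrate: 0.66 g/L × 4.37 L = 2.884 g
sodium nitrate: 2.51 g/L × 4.37 L = 10.969 g
L-cysteine hydrochloride: 0.748 g/L × 4.37 L = 3.269 g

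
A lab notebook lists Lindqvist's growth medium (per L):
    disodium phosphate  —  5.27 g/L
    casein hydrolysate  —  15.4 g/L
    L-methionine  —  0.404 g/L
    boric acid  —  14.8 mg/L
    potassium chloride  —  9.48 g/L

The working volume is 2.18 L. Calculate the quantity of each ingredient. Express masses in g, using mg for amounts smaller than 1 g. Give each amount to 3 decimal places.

Scale factor relative to 1 L: 2.18.
disodium phosphate: 5.27 g/L × 2.18 L = 11.489 g
casein hydrolysate: 15.4 g/L × 2.18 L = 33.572 g
L-methionine: 0.404 g/L × 2.18 L = 0.88072 g = 880.720 mg
boric acid: 14.8 mg/L × 2.18 L = 32.264 mg
potassium chloride: 9.48 g/L × 2.18 L = 20.666 g

disodium phosphate 11.489 g; casein hydrolysate 33.572 g; L-methionine 880.720 mg; boric acid 32.264 mg; potassium chloride 20.666 g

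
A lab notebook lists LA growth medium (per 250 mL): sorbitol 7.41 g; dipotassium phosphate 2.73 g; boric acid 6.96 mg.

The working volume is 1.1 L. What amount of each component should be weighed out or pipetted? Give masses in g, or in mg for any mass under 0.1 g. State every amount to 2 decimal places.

sorbitol 32.60 g; dipotassium phosphate 12.01 g; boric acid 30.62 mg

Scale factor = 1100 mL / 250 mL = 4.4.
sorbitol: 7.41 g × (1100 mL / 250 mL) = 32.60 g
dipotassium phosphate: 2.73 g × (1100 mL / 250 mL) = 12.01 g
boric acid: 6.96 mg × (1100 mL / 250 mL) = 30.62 mg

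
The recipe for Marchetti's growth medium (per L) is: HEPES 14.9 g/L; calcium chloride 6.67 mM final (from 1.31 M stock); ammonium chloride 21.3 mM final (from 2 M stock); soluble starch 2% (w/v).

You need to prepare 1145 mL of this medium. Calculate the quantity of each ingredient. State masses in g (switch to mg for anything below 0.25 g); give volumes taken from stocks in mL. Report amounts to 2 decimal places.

HEPES 17.06 g; calcium chloride 5.83 mL; ammonium chloride 12.19 mL; soluble starch 22.90 g

Scale factor relative to 1 L: 1.145.
HEPES: 14.9 g/L × 1.145 L = 17.06 g
calcium chloride: dilute stock: 6.67 mM × 1145 mL ÷ 1310 mM = 5.83 mL
ammonium chloride: C1V1 = C2V2 → 21.3 mM × 1145 mL ÷ 2000 mM = 12.19 mL
soluble starch: 2 g per 100 mL × 1145 mL ÷ 100 = 22.90 g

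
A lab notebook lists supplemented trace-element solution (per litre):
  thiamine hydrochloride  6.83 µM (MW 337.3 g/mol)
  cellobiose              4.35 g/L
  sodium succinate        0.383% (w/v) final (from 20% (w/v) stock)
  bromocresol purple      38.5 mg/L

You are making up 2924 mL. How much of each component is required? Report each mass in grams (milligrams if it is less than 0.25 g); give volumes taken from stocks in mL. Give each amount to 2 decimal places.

Working volume: 2924 mL = 2.924 L.
thiamine hydrochloride: 6.83 µmol/L × 337.3 g/mol × 2.924 L ÷ 1000 = 6.74 mg
cellobiose: 4.35 g/L × 2.924 L = 12.72 g
sodium succinate: C1V1 = C2V2 → 0.383% ÷ 20% × 2924 mL = 55.99 mL
bromocresol purple: 38.5 mg/L × 2.924 L = 112.57 mg

thiamine hydrochloride 6.74 mg; cellobiose 12.72 g; sodium succinate 55.99 mL; bromocresol purple 112.57 mg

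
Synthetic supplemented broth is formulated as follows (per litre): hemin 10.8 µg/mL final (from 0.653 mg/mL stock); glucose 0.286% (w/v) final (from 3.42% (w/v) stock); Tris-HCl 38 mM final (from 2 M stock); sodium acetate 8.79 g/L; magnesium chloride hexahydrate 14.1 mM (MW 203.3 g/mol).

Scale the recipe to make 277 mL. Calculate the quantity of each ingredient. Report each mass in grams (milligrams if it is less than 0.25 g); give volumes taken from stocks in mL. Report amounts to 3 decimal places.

Target volume = 277 mL = 0.277 L.
hemin: dilute stock: 10.8 µg/mL × 277 mL ÷ 653 µg/mL = 4.581 mL
glucose: V = C2·V2/C1 = 0.286% ÷ 3.42% × 277 mL = 23.164 mL
Tris-HCl: dilute stock: 38 mM × 277 mL ÷ 2000 mM = 5.263 mL
sodium acetate: 8.79 g/L × 0.277 L = 2.435 g
magnesium chloride hexahydrate: 14.1 mmol/L × 203.3 g/mol × 0.277 L ÷ 1000 = 0.794 g

hemin 4.581 mL; glucose 23.164 mL; Tris-HCl 5.263 mL; sodium acetate 2.435 g; magnesium chloride hexahydrate 0.794 g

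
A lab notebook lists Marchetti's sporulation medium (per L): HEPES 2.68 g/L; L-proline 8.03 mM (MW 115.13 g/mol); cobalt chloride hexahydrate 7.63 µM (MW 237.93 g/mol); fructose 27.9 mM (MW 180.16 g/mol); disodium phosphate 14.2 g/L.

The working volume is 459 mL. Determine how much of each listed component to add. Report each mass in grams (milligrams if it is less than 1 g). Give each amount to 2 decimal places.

Working volume: 459 mL = 0.459 L.
HEPES: 2.68 g/L × 0.459 L = 1.23 g
L-proline: 8.03 mmol/L × 115.13 mg/mmol × 0.459 L = 424.34 mg
cobalt chloride hexahydrate: 7.63 µmol/L × 237.93 g/mol × 0.459 L ÷ 1000 = 0.83 mg
fructose: 27.9 mmol/L × 180.16 g/mol × 0.459 L ÷ 1000 = 2.31 g
disodium phosphate: 14.2 g/L × 0.459 L = 6.52 g

HEPES 1.23 g; L-proline 424.34 mg; cobalt chloride hexahydrate 0.83 mg; fructose 2.31 g; disodium phosphate 6.52 g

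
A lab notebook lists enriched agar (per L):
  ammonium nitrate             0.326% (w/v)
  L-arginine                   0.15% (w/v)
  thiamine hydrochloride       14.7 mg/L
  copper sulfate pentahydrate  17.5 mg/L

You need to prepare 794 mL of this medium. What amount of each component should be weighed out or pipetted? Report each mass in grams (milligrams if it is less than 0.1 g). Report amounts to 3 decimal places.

ammonium nitrate 2.588 g; L-arginine 1.191 g; thiamine hydrochloride 11.672 mg; copper sulfate pentahydrate 13.895 mg

Working volume: 794 mL = 0.794 L.
ammonium nitrate: 0.326 g per 100 mL × 794 mL ÷ 100 = 2.588 g
L-arginine: 0.15% w/v = 1.5 g/L → 1.5 × 0.794 L = 1.191 g
thiamine hydrochloride: 14.7 mg/L × 0.794 L = 11.672 mg
copper sulfate pentahydrate: 17.5 mg/L × 0.794 L = 13.895 mg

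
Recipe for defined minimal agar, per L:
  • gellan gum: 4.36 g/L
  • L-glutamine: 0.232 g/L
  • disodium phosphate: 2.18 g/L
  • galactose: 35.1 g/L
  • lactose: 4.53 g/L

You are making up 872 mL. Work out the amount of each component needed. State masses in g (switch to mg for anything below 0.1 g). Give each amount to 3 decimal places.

gellan gum 3.802 g; L-glutamine 0.202 g; disodium phosphate 1.901 g; galactose 30.607 g; lactose 3.950 g

Working volume: 872 mL = 0.872 L.
gellan gum: 4.36 g/L × 0.872 L = 3.802 g
L-glutamine: 0.232 g/L × 0.872 L = 0.202 g
disodium phosphate: 2.18 g/L × 0.872 L = 1.901 g
galactose: 35.1 g/L × 0.872 L = 30.607 g
lactose: 4.53 g/L × 0.872 L = 3.950 g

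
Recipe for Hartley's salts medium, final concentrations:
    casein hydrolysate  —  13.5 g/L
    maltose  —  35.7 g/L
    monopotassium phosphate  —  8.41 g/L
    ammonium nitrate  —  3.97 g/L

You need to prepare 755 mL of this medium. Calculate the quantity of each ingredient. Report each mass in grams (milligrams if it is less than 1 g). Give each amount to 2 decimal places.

Scale factor relative to 1 L: 0.755.
casein hydrolysate: 13.5 g/L × 0.755 L = 10.19 g
maltose: 35.7 g/L × 0.755 L = 26.95 g
monopotassium phosphate: 8.41 g/L × 0.755 L = 6.35 g
ammonium nitrate: 3.97 g/L × 0.755 L = 3.00 g

casein hydrolysate 10.19 g; maltose 26.95 g; monopotassium phosphate 6.35 g; ammonium nitrate 3.00 g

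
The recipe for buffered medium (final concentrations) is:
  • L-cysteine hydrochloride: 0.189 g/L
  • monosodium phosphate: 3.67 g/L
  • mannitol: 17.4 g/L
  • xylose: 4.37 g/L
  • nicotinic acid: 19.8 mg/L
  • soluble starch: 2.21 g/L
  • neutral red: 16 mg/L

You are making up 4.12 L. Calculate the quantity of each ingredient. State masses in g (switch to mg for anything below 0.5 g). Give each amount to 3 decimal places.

L-cysteine hydrochloride 0.779 g; monosodium phosphate 15.120 g; mannitol 71.688 g; xylose 18.004 g; nicotinic acid 81.576 mg; soluble starch 9.105 g; neutral red 65.920 mg

Scale factor relative to 1 L: 4.12.
L-cysteine hydrochloride: 0.189 g/L × 4.12 L = 0.779 g
monosodium phosphate: 3.67 g/L × 4.12 L = 15.120 g
mannitol: 17.4 g/L × 4.12 L = 71.688 g
xylose: 4.37 g/L × 4.12 L = 18.004 g
nicotinic acid: 19.8 mg/L × 4.12 L = 81.576 mg
soluble starch: 2.21 g/L × 4.12 L = 9.105 g
neutral red: 16 mg/L × 4.12 L = 65.920 mg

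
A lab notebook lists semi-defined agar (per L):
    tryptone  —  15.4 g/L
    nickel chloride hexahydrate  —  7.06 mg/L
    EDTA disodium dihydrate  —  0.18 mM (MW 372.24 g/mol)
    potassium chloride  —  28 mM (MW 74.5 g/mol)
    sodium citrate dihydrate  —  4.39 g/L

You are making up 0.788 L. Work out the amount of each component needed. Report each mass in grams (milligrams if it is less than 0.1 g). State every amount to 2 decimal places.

tryptone 12.14 g; nickel chloride hexahydrate 5.56 mg; EDTA disodium dihydrate 52.80 mg; potassium chloride 1.64 g; sodium citrate dihydrate 3.46 g

Scale factor relative to 1 L: 0.788.
tryptone: 15.4 g/L × 0.788 L = 12.14 g
nickel chloride hexahydrate: 7.06 mg/L × 0.788 L = 5.56 mg
EDTA disodium dihydrate: 0.18 mmol/L × 372.24 mg/mmol × 0.788 L = 52.80 mg
potassium chloride: 28 mmol/L × 74.5 g/mol × 0.788 L ÷ 1000 = 1.64 g
sodium citrate dihydrate: 4.39 g/L × 0.788 L = 3.46 g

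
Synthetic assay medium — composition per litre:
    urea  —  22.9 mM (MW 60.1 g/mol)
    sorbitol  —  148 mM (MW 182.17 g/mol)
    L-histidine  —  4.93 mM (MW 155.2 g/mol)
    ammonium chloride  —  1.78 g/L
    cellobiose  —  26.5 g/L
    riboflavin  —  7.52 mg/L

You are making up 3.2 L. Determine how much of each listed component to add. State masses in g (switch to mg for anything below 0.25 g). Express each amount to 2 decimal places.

urea 4.40 g; sorbitol 86.28 g; L-histidine 2.45 g; ammonium chloride 5.70 g; cellobiose 84.80 g; riboflavin 24.06 mg

Working volume: 3.2 L.
urea: 22.9 mmol/L × 60.1 g/mol × 3.2 L ÷ 1000 = 4.40 g
sorbitol: 148 mmol/L × 182.17 g/mol × 3.2 L ÷ 1000 = 86.28 g
L-histidine: 4.93 mmol/L × 155.2 g/mol × 3.2 L ÷ 1000 = 2.45 g
ammonium chloride: 1.78 g/L × 3.2 L = 5.70 g
cellobiose: 26.5 g/L × 3.2 L = 84.80 g
riboflavin: 7.52 mg/L × 3.2 L = 24.06 mg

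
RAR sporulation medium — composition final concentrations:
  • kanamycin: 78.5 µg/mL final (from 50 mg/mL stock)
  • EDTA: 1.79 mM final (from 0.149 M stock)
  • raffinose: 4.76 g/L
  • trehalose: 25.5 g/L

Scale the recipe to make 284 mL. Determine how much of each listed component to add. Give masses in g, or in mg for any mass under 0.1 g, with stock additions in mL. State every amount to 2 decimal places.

Scale factor relative to 1 L: 0.284.
kanamycin: dilute stock: 78.5 µg/mL × 284 mL ÷ 50000 µg/mL = 0.45 mL
EDTA: V = C2·V2/C1 = 1.79 mM × 284 mL ÷ 149 mM = 3.41 mL
raffinose: 4.76 g/L × 0.284 L = 1.35 g
trehalose: 25.5 g/L × 0.284 L = 7.24 g

kanamycin 0.45 mL; EDTA 3.41 mL; raffinose 1.35 g; trehalose 7.24 g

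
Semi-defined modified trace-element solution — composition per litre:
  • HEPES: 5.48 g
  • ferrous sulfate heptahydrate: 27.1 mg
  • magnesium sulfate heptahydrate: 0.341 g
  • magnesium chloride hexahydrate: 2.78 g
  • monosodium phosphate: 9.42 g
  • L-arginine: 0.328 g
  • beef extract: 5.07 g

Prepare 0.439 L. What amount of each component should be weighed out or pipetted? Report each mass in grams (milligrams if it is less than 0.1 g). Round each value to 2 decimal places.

Scale factor = 439 mL / 1000 mL = 0.439.
HEPES: 5.48 g × (439 mL / 1000 mL) = 2.41 g
ferrous sulfate heptahydrate: 27.1 mg × (439 mL / 1000 mL) = 11.90 mg
magnesium sulfate heptahydrate: 0.341 g × (439 mL / 1000 mL) = 0.15 g
magnesium chloride hexahydrate: 2.78 g × (439 mL / 1000 mL) = 1.22 g
monosodium phosphate: 9.42 g × (439 mL / 1000 mL) = 4.14 g
L-arginine: 0.328 g × (439 mL / 1000 mL) = 0.14 g
beef extract: 5.07 g × (439 mL / 1000 mL) = 2.23 g

HEPES 2.41 g; ferrous sulfate heptahydrate 11.90 mg; magnesium sulfate heptahydrate 0.15 g; magnesium chloride hexahydrate 1.22 g; monosodium phosphate 4.14 g; L-arginine 0.14 g; beef extract 2.23 g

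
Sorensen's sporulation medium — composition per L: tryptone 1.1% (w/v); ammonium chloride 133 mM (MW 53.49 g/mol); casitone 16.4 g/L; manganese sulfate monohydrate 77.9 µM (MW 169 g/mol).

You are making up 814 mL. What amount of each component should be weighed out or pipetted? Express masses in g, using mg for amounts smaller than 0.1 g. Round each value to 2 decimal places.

tryptone 8.95 g; ammonium chloride 5.79 g; casitone 13.35 g; manganese sulfate monohydrate 10.72 mg

Working volume: 814 mL = 0.814 L.
tryptone: 1.1 g per 100 mL × 814 mL ÷ 100 = 8.95 g
ammonium chloride: 133 mmol/L × 53.49 g/mol × 0.814 L ÷ 1000 = 5.79 g
casitone: 16.4 g/L × 0.814 L = 13.35 g
manganese sulfate monohydrate: 77.9 µmol/L × 169 g/mol × 0.814 L ÷ 1000 = 10.72 mg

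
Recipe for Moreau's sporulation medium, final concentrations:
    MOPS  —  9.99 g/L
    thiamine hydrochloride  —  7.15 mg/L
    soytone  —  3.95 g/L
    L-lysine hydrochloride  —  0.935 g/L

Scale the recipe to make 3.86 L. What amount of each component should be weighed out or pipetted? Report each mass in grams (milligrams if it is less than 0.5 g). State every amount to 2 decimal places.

Working volume: 3.86 L.
MOPS: 9.99 g/L × 3.86 L = 38.56 g
thiamine hydrochloride: 7.15 mg/L × 3.86 L = 27.60 mg
soytone: 3.95 g/L × 3.86 L = 15.25 g
L-lysine hydrochloride: 0.935 g/L × 3.86 L = 3.61 g

MOPS 38.56 g; thiamine hydrochloride 27.60 mg; soytone 15.25 g; L-lysine hydrochloride 3.61 g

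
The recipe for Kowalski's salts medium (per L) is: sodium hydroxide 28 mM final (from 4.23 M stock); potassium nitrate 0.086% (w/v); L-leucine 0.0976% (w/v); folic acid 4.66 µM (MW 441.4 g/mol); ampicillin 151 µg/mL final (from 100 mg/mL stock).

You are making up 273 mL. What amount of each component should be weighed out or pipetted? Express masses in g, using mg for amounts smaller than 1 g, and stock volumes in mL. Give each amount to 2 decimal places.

sodium hydroxide 1.81 mL; potassium nitrate 234.78 mg; L-leucine 266.45 mg; folic acid 0.56 mg; ampicillin 0.41 mL

Working volume: 273 mL = 0.273 L.
sodium hydroxide: dilute stock: 28 mM × 273 mL ÷ 4230 mM = 1.81 mL
potassium nitrate: 0.086% w/v = 0.86 g/L → 0.86 × 0.273 L = 0.23478 g = 234.78 mg
L-leucine: 0.0976 g per 100 mL × 273 mL ÷ 100 = 0.266448 g = 266.45 mg
folic acid: 4.66 µmol/L × 441.4 g/mol × 0.273 L ÷ 1000 = 0.56 mg
ampicillin: dilute stock: 151 µg/mL × 273 mL ÷ 100000 µg/mL = 0.41 mL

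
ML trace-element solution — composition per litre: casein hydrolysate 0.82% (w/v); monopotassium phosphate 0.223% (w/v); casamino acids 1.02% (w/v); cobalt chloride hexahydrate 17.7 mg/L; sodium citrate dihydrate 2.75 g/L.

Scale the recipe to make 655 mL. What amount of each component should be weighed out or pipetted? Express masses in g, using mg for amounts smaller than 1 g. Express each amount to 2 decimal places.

casein hydrolysate 5.37 g; monopotassium phosphate 1.46 g; casamino acids 6.68 g; cobalt chloride hexahydrate 11.59 mg; sodium citrate dihydrate 1.80 g

Working volume: 655 mL = 0.655 L.
casein hydrolysate: 0.82% w/v = 8.2 g/L → 8.2 × 0.655 L = 5.37 g
monopotassium phosphate: 0.223 g per 100 mL × 655 mL ÷ 100 = 1.46 g
casamino acids: 1.02 g per 100 mL × 655 mL ÷ 100 = 6.68 g
cobalt chloride hexahydrate: 17.7 mg/L × 0.655 L = 11.59 mg
sodium citrate dihydrate: 2.75 g/L × 0.655 L = 1.80 g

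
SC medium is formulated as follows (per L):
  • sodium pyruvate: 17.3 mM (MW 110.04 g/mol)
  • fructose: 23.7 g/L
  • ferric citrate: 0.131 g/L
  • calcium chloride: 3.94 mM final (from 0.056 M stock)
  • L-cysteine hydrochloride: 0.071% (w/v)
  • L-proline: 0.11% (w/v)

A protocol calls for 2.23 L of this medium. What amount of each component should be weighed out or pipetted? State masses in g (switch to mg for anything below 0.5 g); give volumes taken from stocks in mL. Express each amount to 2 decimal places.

sodium pyruvate 4.25 g; fructose 52.85 g; ferric citrate 292.13 mg; calcium chloride 156.90 mL; L-cysteine hydrochloride 1.58 g; L-proline 2.45 g

Scale factor relative to 1 L: 2.23.
sodium pyruvate: 17.3 mmol/L × 110.04 g/mol × 2.23 L ÷ 1000 = 4.25 g
fructose: 23.7 g/L × 2.23 L = 52.85 g
ferric citrate: 0.131 g/L × 2.23 L = 0.29213 g = 292.13 mg
calcium chloride: V = C2·V2/C1 = 3.94 mM × 2230 mL ÷ 56 mM = 156.90 mL
L-cysteine hydrochloride: 0.071% w/v = 0.71 g/L → 0.71 × 2.23 L = 1.58 g
L-proline: 0.11 g per 100 mL × 2230 mL ÷ 100 = 2.45 g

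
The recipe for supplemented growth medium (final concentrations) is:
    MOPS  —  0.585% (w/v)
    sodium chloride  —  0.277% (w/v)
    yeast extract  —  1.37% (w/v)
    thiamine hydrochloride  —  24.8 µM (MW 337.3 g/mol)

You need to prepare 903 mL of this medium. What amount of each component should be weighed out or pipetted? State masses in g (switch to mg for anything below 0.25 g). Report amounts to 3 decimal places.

Scale factor relative to 1 L: 0.903.
MOPS: 0.585% w/v = 5.85 g/L → 5.85 × 0.903 L = 5.283 g
sodium chloride: 0.277 g per 100 mL × 903 mL ÷ 100 = 2.501 g
yeast extract: 1.37 g per 100 mL × 903 mL ÷ 100 = 12.371 g
thiamine hydrochloride: 24.8 µmol/L × 337.3 g/mol × 0.903 L ÷ 1000 = 7.554 mg

MOPS 5.283 g; sodium chloride 2.501 g; yeast extract 12.371 g; thiamine hydrochloride 7.554 mg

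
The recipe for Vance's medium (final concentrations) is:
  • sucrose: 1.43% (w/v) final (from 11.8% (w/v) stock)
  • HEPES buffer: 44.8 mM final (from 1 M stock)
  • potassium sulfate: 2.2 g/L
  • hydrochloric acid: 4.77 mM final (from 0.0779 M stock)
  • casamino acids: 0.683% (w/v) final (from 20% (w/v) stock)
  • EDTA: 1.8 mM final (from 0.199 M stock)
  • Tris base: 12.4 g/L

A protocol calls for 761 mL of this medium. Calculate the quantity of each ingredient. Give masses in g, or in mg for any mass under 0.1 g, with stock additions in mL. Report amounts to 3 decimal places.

sucrose 92.223 mL; HEPES buffer 34.093 mL; potassium sulfate 1.674 g; hydrochloric acid 46.598 mL; casamino acids 25.988 mL; EDTA 6.883 mL; Tris base 9.436 g

Working volume: 761 mL = 0.761 L.
sucrose: C1V1 = C2V2 → 1.43% ÷ 11.8% × 761 mL = 92.223 mL
HEPES buffer: dilute stock: 44.8 mM × 761 mL ÷ 1000 mM = 34.093 mL
potassium sulfate: 2.2 g/L × 0.761 L = 1.674 g
hydrochloric acid: dilute stock: 4.77 mM × 761 mL ÷ 77.9 mM = 46.598 mL
casamino acids: C1V1 = C2V2 → 0.683% ÷ 20% × 761 mL = 25.988 mL
EDTA: C1V1 = C2V2 → 1.8 mM × 761 mL ÷ 199 mM = 6.883 mL
Tris base: 12.4 g/L × 0.761 L = 9.436 g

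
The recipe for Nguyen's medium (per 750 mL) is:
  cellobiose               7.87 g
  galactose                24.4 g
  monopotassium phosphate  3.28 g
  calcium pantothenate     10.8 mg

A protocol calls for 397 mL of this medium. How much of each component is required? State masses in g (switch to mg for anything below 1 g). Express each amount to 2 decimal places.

Scale factor = 397 mL / 750 mL = 0.529333.
cellobiose: 7.87 g × (397 mL / 750 mL) = 4.17 g
galactose: 24.4 g × (397 mL / 750 mL) = 12.92 g
monopotassium phosphate: 3.28 g × (397 mL / 750 mL) = 1.74 g
calcium pantothenate: 10.8 mg × (397 mL / 750 mL) = 5.72 mg

cellobiose 4.17 g; galactose 12.92 g; monopotassium phosphate 1.74 g; calcium pantothenate 5.72 mg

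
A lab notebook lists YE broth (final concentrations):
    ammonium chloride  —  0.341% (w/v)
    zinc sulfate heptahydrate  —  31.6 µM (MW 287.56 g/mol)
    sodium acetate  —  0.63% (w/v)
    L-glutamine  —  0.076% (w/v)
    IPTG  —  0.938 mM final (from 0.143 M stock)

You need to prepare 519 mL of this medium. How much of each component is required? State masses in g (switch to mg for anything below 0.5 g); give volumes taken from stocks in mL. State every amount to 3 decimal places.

Scale factor relative to 1 L: 0.519.
ammonium chloride: 0.341 g per 100 mL × 519 mL ÷ 100 = 1.770 g
zinc sulfate heptahydrate: 31.6 µmol/L × 287.56 g/mol × 0.519 L ÷ 1000 = 4.716 mg
sodium acetate: 0.63% w/v = 6.3 g/L → 6.3 × 0.519 L = 3.270 g
L-glutamine: 0.076% w/v = 0.76 g/L → 0.76 × 0.519 L = 0.39444 g = 394.440 mg
IPTG: dilute stock: 0.938 mM × 519 mL ÷ 143 mM = 3.404 mL

ammonium chloride 1.770 g; zinc sulfate heptahydrate 4.716 mg; sodium acetate 3.270 g; L-glutamine 394.440 mg; IPTG 3.404 mL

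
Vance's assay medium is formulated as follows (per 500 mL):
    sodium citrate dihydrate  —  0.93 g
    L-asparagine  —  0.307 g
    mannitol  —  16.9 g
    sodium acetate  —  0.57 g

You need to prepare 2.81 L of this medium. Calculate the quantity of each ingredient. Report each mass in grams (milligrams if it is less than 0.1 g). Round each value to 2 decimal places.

Scale factor = 2810 mL / 500 mL = 5.62.
sodium citrate dihydrate: 0.93 g × (2810 mL / 500 mL) = 5.23 g
L-asparagine: 0.307 g × (2810 mL / 500 mL) = 1.73 g
mannitol: 16.9 g × (2810 mL / 500 mL) = 94.98 g
sodium acetate: 0.57 g × (2810 mL / 500 mL) = 3.20 g

sodium citrate dihydrate 5.23 g; L-asparagine 1.73 g; mannitol 94.98 g; sodium acetate 3.20 g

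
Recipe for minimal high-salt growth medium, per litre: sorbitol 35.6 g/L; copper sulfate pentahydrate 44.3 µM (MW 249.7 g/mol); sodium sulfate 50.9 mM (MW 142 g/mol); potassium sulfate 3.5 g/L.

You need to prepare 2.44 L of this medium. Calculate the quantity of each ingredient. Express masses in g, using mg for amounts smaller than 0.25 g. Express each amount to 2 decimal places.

sorbitol 86.86 g; copper sulfate pentahydrate 26.99 mg; sodium sulfate 17.64 g; potassium sulfate 8.54 g

Scale factor relative to 1 L: 2.44.
sorbitol: 35.6 g/L × 2.44 L = 86.86 g
copper sulfate pentahydrate: 44.3 µmol/L × 249.7 g/mol × 2.44 L ÷ 1000 = 26.99 mg
sodium sulfate: 50.9 mmol/L × 142 g/mol × 2.44 L ÷ 1000 = 17.64 g
potassium sulfate: 3.5 g/L × 2.44 L = 8.54 g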